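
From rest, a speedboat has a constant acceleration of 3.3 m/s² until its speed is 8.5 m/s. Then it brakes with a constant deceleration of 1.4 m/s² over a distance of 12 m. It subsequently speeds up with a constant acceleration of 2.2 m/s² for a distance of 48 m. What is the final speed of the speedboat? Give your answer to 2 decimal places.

Phase 1 (accelerating): v₀ = 0 m/s, a = 3.3 m/s².
v = v₀ + at → t = (8.5 − 0) / 3.3 = 2.58 s
v² = v₀² + 2aΔx → Δx = (8.5² − 0²)/(2·3.3) = 10.9 m

Phase 2 (decelerating): v₀ = 8.50 m/s, a = -1.4 m/s².
v² = v₀² + 2aΔx = 8.50² + 2·-1.4·12 = 38.7 → v = 6.22 m/s
t = (v − v₀)/a = (6.22 − 8.50)/-1.4 = 1.63 s

Phase 3 (accelerating): v₀ = 6.22 m/s, a = 2.2 m/s².
v² = v₀² + 2aΔx = 6.22² + 2·2.2·48 = 250 → v = 15.8 m/s
t = (v − v₀)/a = (15.8 − 6.22)/2.2 = 4.36 s
Final speed = 15.8 m/s

15.81 m/s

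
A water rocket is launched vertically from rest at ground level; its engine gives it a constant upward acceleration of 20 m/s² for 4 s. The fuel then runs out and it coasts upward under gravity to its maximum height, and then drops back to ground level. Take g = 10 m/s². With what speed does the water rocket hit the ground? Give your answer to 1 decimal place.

98.0 m/s

Phase 1 (powered ascent): v₀ = 0 m/s, a = 20 m/s².
v = v₀ + at = 0 + (20)(4) = 80.0 m/s
Δx = v₀t + ½at² = 0·4 + 0.5·20·4² = 160 m

Phase 2 (coasting upward): v₀ = 80.0 m/s, a = -10 m/s².
v = v₀ + at → t = (0 − 80.0) / -10 = 8.00 s
v² = v₀² + 2aΔx → Δx = (0² − 80.0²)/(2·-10) = 320 m

Phase 3 (free fall): v₀ = 0 m/s, a = -10 m/s².
Falls 480 m from rest: t = √(2·480/10) = 9.80 s; v = g·t = 98.0 m/s.
Impact speed = 98.0 m/s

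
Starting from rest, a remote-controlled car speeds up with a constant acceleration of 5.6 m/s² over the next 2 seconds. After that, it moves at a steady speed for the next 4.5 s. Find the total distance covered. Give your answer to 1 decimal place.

61.6 m

Phase 1 (accelerating): v₀ = 0 m/s, a = 5.6 m/s².
v = v₀ + at = 0 + (5.6)(2) = 11.2 m/s
Δx = v₀t + ½at² = 0·2 + 0.5·5.6·2² = 11.2 m

Phase 2 (constant speed): v₀ = 11.2 m/s, a = 0 m/s².
v = v₀ + at = 11.2 + (0)(4.5) = 11.2 m/s
Δx = v₀t + ½at² = 11.2·4.5 + 0.5·0·4.5² = 50.4 m
Total distance = 11.2 + 50.4 = 61.6 m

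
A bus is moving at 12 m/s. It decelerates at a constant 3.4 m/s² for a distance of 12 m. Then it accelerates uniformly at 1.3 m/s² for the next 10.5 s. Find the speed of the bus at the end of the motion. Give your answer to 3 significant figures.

21.5 m/s

Phase 1 (decelerating): v₀ = 12.0 m/s, a = -3.4 m/s².
v² = v₀² + 2aΔx = 12.0² + 2·-3.4·12 = 62.4 → v = 7.90 m/s
t = (v − v₀)/a = (7.90 − 12.0)/-3.4 = 1.21 s

Phase 2 (accelerating): v₀ = 7.90 m/s, a = 1.3 m/s².
v = v₀ + at = 7.90 + (1.3)(10.5) = 21.5 m/s
Δx = v₀t + ½at² = 7.90·10.5 + 0.5·1.3·10.5² = 155 m
Final speed = 21.5 m/s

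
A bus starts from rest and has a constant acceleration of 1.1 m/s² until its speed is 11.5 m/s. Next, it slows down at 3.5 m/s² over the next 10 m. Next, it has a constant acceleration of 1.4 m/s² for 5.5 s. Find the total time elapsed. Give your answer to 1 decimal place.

17.0 s

Phase 1 (accelerating): v₀ = 0 m/s, a = 1.1 m/s².
v = v₀ + at → t = (11.5 − 0) / 1.1 = 10.5 s
v² = v₀² + 2aΔx → Δx = (11.5² − 0²)/(2·1.1) = 60.1 m

Phase 2 (decelerating): v₀ = 11.5 m/s, a = -3.5 m/s².
v² = v₀² + 2aΔx = 11.5² + 2·-3.5·10 = 62.2 → v = 7.89 m/s
t = (v − v₀)/a = (7.89 − 11.5)/-3.5 = 1.03 s

Phase 3 (accelerating): v₀ = 7.89 m/s, a = 1.4 m/s².
v = v₀ + at = 7.89 + (1.4)(5.5) = 15.6 m/s
Δx = v₀t + ½at² = 7.89·5.5 + 0.5·1.4·5.5² = 64.6 m
Total time = 10.5 + 1.03 + 5.50 = 17.0 s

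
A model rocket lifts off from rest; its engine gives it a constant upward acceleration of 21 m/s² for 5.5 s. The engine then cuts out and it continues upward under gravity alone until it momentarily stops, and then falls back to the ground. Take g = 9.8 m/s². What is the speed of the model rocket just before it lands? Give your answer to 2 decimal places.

Phase 1 (powered ascent): v₀ = 0 m/s, a = 21 m/s².
v = v₀ + at = 0 + (21)(5.5) = 116 m/s
Δx = v₀t + ½at² = 0·5.5 + 0.5·21·5.5² = 318 m

Phase 2 (coasting upward): v₀ = 116 m/s, a = -9.8 m/s².
v = v₀ + at → t = (0 − 116) / -9.8 = 11.8 s
v² = v₀² + 2aΔx → Δx = (0² − 116²)/(2·-9.8) = 681 m

Phase 3 (free fall): v₀ = 0 m/s, a = -9.8 m/s².
Falls 998 m from rest: t = √(2·998/9.8) = 14.3 s; v = g·t = 140 m/s.
Impact speed = 140 m/s

139.88 m/s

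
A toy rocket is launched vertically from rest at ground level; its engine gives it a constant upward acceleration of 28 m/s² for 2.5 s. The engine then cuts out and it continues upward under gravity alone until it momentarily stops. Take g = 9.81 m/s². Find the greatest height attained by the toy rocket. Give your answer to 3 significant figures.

Phase 1 (powered ascent): v₀ = 0 m/s, a = 28 m/s².
v = v₀ + at = 0 + (28)(2.5) = 70.0 m/s
Δx = v₀t + ½at² = 0·2.5 + 0.5·28·2.5² = 87.5 m

Phase 2 (coasting upward): v₀ = 70.0 m/s, a = -9.81 m/s².
v = v₀ + at → t = (0 − 70.0) / -9.81 = 7.14 s
v² = v₀² + 2aΔx → Δx = (0² − 70.0²)/(2·-9.81) = 250 m
Maximum height = 87.5 + 250 = 337 m

337 m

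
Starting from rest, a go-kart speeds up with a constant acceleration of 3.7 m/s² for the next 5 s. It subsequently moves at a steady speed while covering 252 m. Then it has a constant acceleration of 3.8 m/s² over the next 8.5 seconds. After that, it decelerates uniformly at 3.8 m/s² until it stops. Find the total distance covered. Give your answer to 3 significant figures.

Phase 1 (accelerating): v₀ = 0 m/s, a = 3.7 m/s².
v = v₀ + at = 0 + (3.7)(5) = 18.5 m/s
Δx = v₀t + ½at² = 0·5 + 0.5·3.7·5² = 46.2 m

Phase 2 (constant speed): v₀ = 18.5 m/s, a = 0 m/s².
Constant speed: t = d/v = 252/18.5 = 13.6 s

Phase 3 (accelerating): v₀ = 18.5 m/s, a = 3.8 m/s².
v = v₀ + at = 18.5 + (3.8)(8.5) = 50.8 m/s
Δx = v₀t + ½at² = 18.5·8.5 + 0.5·3.8·8.5² = 295 m

Phase 4 (decelerating): v₀ = 50.8 m/s, a = -3.8 m/s².
v = v₀ + at → t = (0 − 50.8) / -3.8 = 13.4 s
v² = v₀² + 2aΔx → Δx = (0² − 50.8²)/(2·-3.8) = 340 m
Total distance = 46.2 + 252 + 295 + 340 = 932 m

932 m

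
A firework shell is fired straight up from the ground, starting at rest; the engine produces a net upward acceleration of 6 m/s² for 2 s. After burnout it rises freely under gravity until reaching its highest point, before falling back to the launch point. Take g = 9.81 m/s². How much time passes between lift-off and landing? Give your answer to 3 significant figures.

Phase 1 (powered ascent): v₀ = 0 m/s, a = 6 m/s².
v = v₀ + at = 0 + (6)(2) = 12.0 m/s
Δx = v₀t + ½at² = 0·2 + 0.5·6·2² = 12.0 m

Phase 2 (coasting upward): v₀ = 12.0 m/s, a = -9.81 m/s².
v = v₀ + at → t = (0 − 12.0) / -9.81 = 1.22 s
v² = v₀² + 2aΔx → Δx = (0² − 12.0²)/(2·-9.81) = 7.34 m

Phase 3 (free fall): v₀ = 0 m/s, a = -9.81 m/s².
Falls 19.3 m from rest: t = √(2·19.3/9.81) = 1.99 s; v = g·t = 19.5 m/s.
Total time = 2.00 + 1.22 + 1.99 = 5.21 s

5.21 s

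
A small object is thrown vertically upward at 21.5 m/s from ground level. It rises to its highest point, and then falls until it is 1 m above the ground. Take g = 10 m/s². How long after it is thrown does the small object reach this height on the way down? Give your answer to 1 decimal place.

Phase 1 (rising): v₀ = 21.5 m/s, a = -10 m/s².
v = v₀ + at → t = (0 − 21.5) / -10 = 2.15 s
v² = v₀² + 2aΔx → Δx = (0² − 21.5²)/(2·-10) = 23.1 m

Phase 2 (falling): v₀ = 0 m/s, a = -10 m/s².
Falls 22.1 m from rest: t = √(2·22.1/10) = 2.10 s; v = g·t = 21.0 m/s.
Total time = 2.15 + 2.10 = 4.25 s

4.3 s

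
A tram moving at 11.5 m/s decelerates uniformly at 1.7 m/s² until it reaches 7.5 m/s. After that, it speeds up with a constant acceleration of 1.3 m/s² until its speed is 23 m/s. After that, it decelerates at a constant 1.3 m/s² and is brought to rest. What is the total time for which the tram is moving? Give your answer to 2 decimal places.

31.97 s

Phase 1 (decelerating): v₀ = 11.5 m/s, a = -1.7 m/s².
v = v₀ + at → t = (7.5 − 11.5) / -1.7 = 2.35 s
v² = v₀² + 2aΔx → Δx = (7.5² − 11.5²)/(2·-1.7) = 22.4 m

Phase 2 (accelerating): v₀ = 7.50 m/s, a = 1.3 m/s².
v = v₀ + at → t = (23 − 7.50) / 1.3 = 11.9 s
v² = v₀² + 2aΔx → Δx = (23² − 7.50²)/(2·1.3) = 182 m

Phase 3 (decelerating): v₀ = 23.0 m/s, a = -1.3 m/s².
v = v₀ + at → t = (0 − 23.0) / -1.3 = 17.7 s
v² = v₀² + 2aΔx → Δx = (0² − 23.0²)/(2·-1.3) = 203 m
Total time = 2.35 + 11.9 + 17.7 = 32.0 s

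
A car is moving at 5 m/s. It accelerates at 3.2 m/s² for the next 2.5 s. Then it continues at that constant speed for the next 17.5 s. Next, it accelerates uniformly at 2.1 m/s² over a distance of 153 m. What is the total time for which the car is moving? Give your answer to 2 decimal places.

27.38 s

Phase 1 (accelerating): v₀ = 5.00 m/s, a = 3.2 m/s².
v = v₀ + at = 5.00 + (3.2)(2.5) = 13.0 m/s
Δx = v₀t + ½at² = 5.00·2.5 + 0.5·3.2·2.5² = 22.5 m

Phase 2 (constant speed): v₀ = 13.0 m/s, a = 0 m/s².
v = v₀ + at = 13.0 + (0)(17.5) = 13.0 m/s
Δx = v₀t + ½at² = 13.0·17.5 + 0.5·0·17.5² = 228 m

Phase 3 (accelerating): v₀ = 13.0 m/s, a = 2.1 m/s².
v² = v₀² + 2aΔx = 13.0² + 2·2.1·153 = 812 → v = 28.5 m/s
t = (v − v₀)/a = (28.5 − 13.0)/2.1 = 7.38 s
Total time = 2.50 + 17.5 + 7.38 = 27.4 s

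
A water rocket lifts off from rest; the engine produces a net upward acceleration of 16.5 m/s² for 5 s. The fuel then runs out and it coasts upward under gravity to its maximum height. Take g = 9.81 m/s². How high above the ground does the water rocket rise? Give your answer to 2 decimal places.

Phase 1 (powered ascent): v₀ = 0 m/s, a = 16.5 m/s².
v = v₀ + at = 0 + (16.5)(5) = 82.5 m/s
Δx = v₀t + ½at² = 0·5 + 0.5·16.5·5² = 206 m

Phase 2 (coasting upward): v₀ = 82.5 m/s, a = -9.81 m/s².
v = v₀ + at → t = (0 − 82.5) / -9.81 = 8.41 s
v² = v₀² + 2aΔx → Δx = (0² − 82.5²)/(2·-9.81) = 347 m
Maximum height = 206 + 347 = 553 m

553.15 m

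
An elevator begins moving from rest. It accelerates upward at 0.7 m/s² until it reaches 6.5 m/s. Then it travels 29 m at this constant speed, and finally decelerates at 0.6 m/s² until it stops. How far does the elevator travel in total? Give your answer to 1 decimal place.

94.4 m

Phase 1 (accelerating): v₀ = 0 m/s, a = 0.7 m/s².
v = v₀ + at → t = (6.5 − 0) / 0.7 = 9.29 s
v² = v₀² + 2aΔx → Δx = (6.5² − 0²)/(2·0.7) = 30.2 m

Phase 2 (constant speed): v₀ = 6.50 m/s, a = 0 m/s².
Constant speed: t = d/v = 29/6.50 = 4.46 s

Phase 3 (decelerating): v₀ = 6.50 m/s, a = -0.6 m/s².
v = v₀ + at → t = (0 − 6.50) / -0.6 = 10.8 s
v² = v₀² + 2aΔx → Δx = (0² − 6.50²)/(2·-0.6) = 35.2 m
Total distance = 30.2 + 29.0 + 35.2 = 94.4 m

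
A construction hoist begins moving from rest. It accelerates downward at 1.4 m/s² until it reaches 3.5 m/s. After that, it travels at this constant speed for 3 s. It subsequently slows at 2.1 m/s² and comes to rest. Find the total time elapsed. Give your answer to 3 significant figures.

7.17 s

Phase 1 (accelerating): v₀ = 0 m/s, a = 1.4 m/s².
v = v₀ + at → t = (3.5 − 0) / 1.4 = 2.50 s
v² = v₀² + 2aΔx → Δx = (3.5² − 0²)/(2·1.4) = 4.38 m

Phase 2 (constant speed): v₀ = 3.50 m/s, a = 0 m/s².
v = v₀ + at = 3.50 + (0)(3) = 3.50 m/s
Δx = v₀t + ½at² = 3.50·3 + 0.5·0·3² = 10.5 m

Phase 3 (decelerating): v₀ = 3.50 m/s, a = -2.1 m/s².
v = v₀ + at → t = (0 − 3.50) / -2.1 = 1.67 s
v² = v₀² + 2aΔx → Δx = (0² − 3.50²)/(2·-2.1) = 2.92 m
Total time = 2.50 + 3.00 + 1.67 = 7.17 s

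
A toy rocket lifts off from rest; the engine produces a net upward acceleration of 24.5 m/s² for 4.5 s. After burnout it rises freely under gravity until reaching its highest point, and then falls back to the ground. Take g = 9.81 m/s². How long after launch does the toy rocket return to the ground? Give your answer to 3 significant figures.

29.0 s

Phase 1 (powered ascent): v₀ = 0 m/s, a = 24.5 m/s².
v = v₀ + at = 0 + (24.5)(4.5) = 110 m/s
Δx = v₀t + ½at² = 0·4.5 + 0.5·24.5·4.5² = 248 m

Phase 2 (coasting upward): v₀ = 110 m/s, a = -9.81 m/s².
v = v₀ + at → t = (0 − 110) / -9.81 = 11.2 s
v² = v₀² + 2aΔx → Δx = (0² − 110²)/(2·-9.81) = 620 m

Phase 3 (free fall): v₀ = 0 m/s, a = -9.81 m/s².
Falls 868 m from rest: t = √(2·868/9.81) = 13.3 s; v = g·t = 130 m/s.
Total time = 4.50 + 11.2 + 13.3 = 29.0 s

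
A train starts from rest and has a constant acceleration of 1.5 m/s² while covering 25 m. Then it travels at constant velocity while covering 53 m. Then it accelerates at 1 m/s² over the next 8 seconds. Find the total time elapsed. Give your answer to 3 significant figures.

Phase 1 (accelerating): v₀ = 0 m/s, a = 1.5 m/s².
v² = v₀² + 2aΔx = 0² + 2·1.5·25 = 75.0 → v = 8.66 m/s
t = (v − v₀)/a = (8.66 − 0)/1.5 = 5.77 s

Phase 2 (constant speed): v₀ = 8.66 m/s, a = 0 m/s².
Constant speed: t = d/v = 53/8.66 = 6.12 s

Phase 3 (accelerating): v₀ = 8.66 m/s, a = 1 m/s².
v = v₀ + at = 8.66 + (1)(8) = 16.7 m/s
Δx = v₀t + ½at² = 8.66·8 + 0.5·1·8² = 101 m
Total time = 5.77 + 6.12 + 8.00 = 19.9 s

19.9 s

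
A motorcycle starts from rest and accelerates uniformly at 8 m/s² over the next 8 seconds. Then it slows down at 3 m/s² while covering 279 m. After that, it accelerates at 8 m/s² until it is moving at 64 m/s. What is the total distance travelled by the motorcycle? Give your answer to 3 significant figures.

640 m

Phase 1 (accelerating): v₀ = 0 m/s, a = 8 m/s².
v = v₀ + at = 0 + (8)(8) = 64.0 m/s
Δx = v₀t + ½at² = 0·8 + 0.5·8·8² = 256 m

Phase 2 (decelerating): v₀ = 64.0 m/s, a = -3 m/s².
v² = v₀² + 2aΔx = 64.0² + 2·-3·279 = 2420 → v = 49.2 m/s
t = (v − v₀)/a = (49.2 − 64.0)/-3 = 4.93 s

Phase 3 (accelerating): v₀ = 49.2 m/s, a = 8 m/s².
v = v₀ + at → t = (64 − 49.2) / 8 = 1.85 s
v² = v₀² + 2aΔx → Δx = (64² − 49.2²)/(2·8) = 105 m
Total distance = 256 + 279 + 105 = 640 m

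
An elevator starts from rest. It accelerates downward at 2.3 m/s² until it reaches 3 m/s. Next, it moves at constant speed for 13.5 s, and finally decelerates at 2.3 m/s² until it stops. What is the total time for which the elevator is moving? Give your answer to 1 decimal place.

16.1 s

Phase 1 (accelerating): v₀ = 0 m/s, a = 2.3 m/s².
v = v₀ + at → t = (3 − 0) / 2.3 = 1.30 s
v² = v₀² + 2aΔx → Δx = (3² − 0²)/(2·2.3) = 1.96 m

Phase 2 (constant speed): v₀ = 3.00 m/s, a = 0 m/s².
v = v₀ + at = 3.00 + (0)(13.5) = 3.00 m/s
Δx = v₀t + ½at² = 3.00·13.5 + 0.5·0·13.5² = 40.5 m

Phase 3 (decelerating): v₀ = 3.00 m/s, a = -2.3 m/s².
v = v₀ + at → t = (0 − 3.00) / -2.3 = 1.30 s
v² = v₀² + 2aΔx → Δx = (0² − 3.00²)/(2·-2.3) = 1.96 m
Total time = 1.30 + 13.5 + 1.30 = 16.1 s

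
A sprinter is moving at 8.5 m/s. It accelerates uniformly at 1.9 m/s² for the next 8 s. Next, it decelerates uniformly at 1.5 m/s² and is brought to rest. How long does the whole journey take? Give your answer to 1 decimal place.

23.8 s

Phase 1 (accelerating): v₀ = 8.50 m/s, a = 1.9 m/s².
v = v₀ + at = 8.50 + (1.9)(8) = 23.7 m/s
Δx = v₀t + ½at² = 8.50·8 + 0.5·1.9·8² = 129 m

Phase 2 (decelerating): v₀ = 23.7 m/s, a = -1.5 m/s².
v = v₀ + at → t = (0 − 23.7) / -1.5 = 15.8 s
v² = v₀² + 2aΔx → Δx = (0² − 23.7²)/(2·-1.5) = 187 m
Total time = 8.00 + 15.8 = 23.8 s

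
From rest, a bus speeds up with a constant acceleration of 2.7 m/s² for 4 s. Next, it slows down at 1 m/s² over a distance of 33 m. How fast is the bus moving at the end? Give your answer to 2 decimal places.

7.12 m/s

Phase 1 (accelerating): v₀ = 0 m/s, a = 2.7 m/s².
v = v₀ + at = 0 + (2.7)(4) = 10.8 m/s
Δx = v₀t + ½at² = 0·4 + 0.5·2.7·4² = 21.6 m

Phase 2 (decelerating): v₀ = 10.8 m/s, a = -1 m/s².
v² = v₀² + 2aΔx = 10.8² + 2·-1·33 = 50.6 → v = 7.12 m/s
t = (v − v₀)/a = (7.12 − 10.8)/-1 = 3.68 s
Final speed = 7.12 m/s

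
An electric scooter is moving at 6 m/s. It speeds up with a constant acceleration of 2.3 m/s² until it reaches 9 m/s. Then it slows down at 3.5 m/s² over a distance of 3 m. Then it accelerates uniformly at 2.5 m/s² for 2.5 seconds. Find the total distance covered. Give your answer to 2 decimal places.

Phase 1 (accelerating): v₀ = 6.00 m/s, a = 2.3 m/s².
v = v₀ + at → t = (9 − 6.00) / 2.3 = 1.30 s
v² = v₀² + 2aΔx → Δx = (9² − 6.00²)/(2·2.3) = 9.78 m

Phase 2 (decelerating): v₀ = 9.00 m/s, a = -3.5 m/s².
v² = v₀² + 2aΔx = 9.00² + 2·-3.5·3 = 60.0 → v = 7.75 m/s
t = (v − v₀)/a = (7.75 − 9.00)/-3.5 = 0.358 s

Phase 3 (accelerating): v₀ = 7.75 m/s, a = 2.5 m/s².
v = v₀ + at = 7.75 + (2.5)(2.5) = 14.0 m/s
Δx = v₀t + ½at² = 7.75·2.5 + 0.5·2.5·2.5² = 27.2 m
Total distance = 9.78 + 3.00 + 27.2 = 40.0 m

39.96 m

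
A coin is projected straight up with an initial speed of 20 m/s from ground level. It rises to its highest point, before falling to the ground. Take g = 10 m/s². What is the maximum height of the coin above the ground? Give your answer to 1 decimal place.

20.0 m

Phase 1 (rising): v₀ = 20.0 m/s, a = -10 m/s².
v = v₀ + at → t = (0 − 20.0) / -10 = 2.00 s
v² = v₀² + 2aΔx → Δx = (0² − 20.0²)/(2·-10) = 20.0 m
Maximum height = 20.0 m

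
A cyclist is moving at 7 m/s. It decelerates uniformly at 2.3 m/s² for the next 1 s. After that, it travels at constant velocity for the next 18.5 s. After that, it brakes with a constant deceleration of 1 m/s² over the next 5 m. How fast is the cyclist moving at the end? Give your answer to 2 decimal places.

3.48 m/s

Phase 1 (decelerating): v₀ = 7.00 m/s, a = -2.3 m/s².
v = v₀ + at = 7.00 + (-2.3)(1) = 4.70 m/s
Δx = v₀t + ½at² = 7.00·1 + 0.5·-2.3·1² = 5.85 m

Phase 2 (constant speed): v₀ = 4.70 m/s, a = 0 m/s².
v = v₀ + at = 4.70 + (0)(18.5) = 4.70 m/s
Δx = v₀t + ½at² = 4.70·18.5 + 0.5·0·18.5² = 87.0 m

Phase 3 (decelerating): v₀ = 4.70 m/s, a = -1 m/s².
v² = v₀² + 2aΔx = 4.70² + 2·-1·5 = 12.1 → v = 3.48 m/s
t = (v − v₀)/a = (3.48 − 4.70)/-1 = 1.22 s
Final speed = 3.48 m/s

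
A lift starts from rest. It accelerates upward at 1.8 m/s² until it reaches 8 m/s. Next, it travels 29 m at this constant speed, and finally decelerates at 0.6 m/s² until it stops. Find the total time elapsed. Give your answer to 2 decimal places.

21.40 s

Phase 1 (accelerating): v₀ = 0 m/s, a = 1.8 m/s².
v = v₀ + at → t = (8 − 0) / 1.8 = 4.44 s
v² = v₀² + 2aΔx → Δx = (8² − 0²)/(2·1.8) = 17.8 m

Phase 2 (constant speed): v₀ = 8.00 m/s, a = 0 m/s².
Constant speed: t = d/v = 29/8.00 = 3.62 s

Phase 3 (decelerating): v₀ = 8.00 m/s, a = -0.6 m/s².
v = v₀ + at → t = (0 − 8.00) / -0.6 = 13.3 s
v² = v₀² + 2aΔx → Δx = (0² − 8.00²)/(2·-0.6) = 53.3 m
Total time = 4.44 + 3.62 + 13.3 = 21.4 s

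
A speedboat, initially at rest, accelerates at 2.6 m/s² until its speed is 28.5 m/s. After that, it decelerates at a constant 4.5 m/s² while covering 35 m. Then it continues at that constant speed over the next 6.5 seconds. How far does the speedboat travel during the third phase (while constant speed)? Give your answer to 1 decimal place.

144.9 m

Phase 1 (accelerating): v₀ = 0 m/s, a = 2.6 m/s².
v = v₀ + at → t = (28.5 − 0) / 2.6 = 11.0 s
v² = v₀² + 2aΔx → Δx = (28.5² − 0²)/(2·2.6) = 156 m

Phase 2 (decelerating): v₀ = 28.5 m/s, a = -4.5 m/s².
v² = v₀² + 2aΔx = 28.5² + 2·-4.5·35 = 497 → v = 22.3 m/s
t = (v − v₀)/a = (22.3 − 28.5)/-4.5 = 1.38 s

Phase 3 (constant speed): v₀ = 22.3 m/s, a = 0 m/s².
v = v₀ + at = 22.3 + (0)(6.5) = 22.3 m/s
Δx = v₀t + ½at² = 22.3·6.5 + 0.5·0·6.5² = 145 m
Distance in phase 3 = 145 m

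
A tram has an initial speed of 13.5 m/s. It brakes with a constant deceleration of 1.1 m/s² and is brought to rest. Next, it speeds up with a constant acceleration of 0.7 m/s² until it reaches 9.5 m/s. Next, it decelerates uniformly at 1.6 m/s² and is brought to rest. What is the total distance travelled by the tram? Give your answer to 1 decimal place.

Phase 1 (decelerating): v₀ = 13.5 m/s, a = -1.1 m/s².
v = v₀ + at → t = (0 − 13.5) / -1.1 = 12.3 s
v² = v₀² + 2aΔx → Δx = (0² − 13.5²)/(2·-1.1) = 82.8 m

Phase 2 (accelerating): v₀ = 0 m/s, a = 0.7 m/s².
v = v₀ + at → t = (9.5 − 0) / 0.7 = 13.6 s
v² = v₀² + 2aΔx → Δx = (9.5² − 0²)/(2·0.7) = 64.5 m

Phase 3 (decelerating): v₀ = 9.50 m/s, a = -1.6 m/s².
v = v₀ + at → t = (0 − 9.50) / -1.6 = 5.94 s
v² = v₀² + 2aΔx → Δx = (0² − 9.50²)/(2·-1.6) = 28.2 m
Total distance = 82.8 + 64.5 + 28.2 = 176 m

175.5 m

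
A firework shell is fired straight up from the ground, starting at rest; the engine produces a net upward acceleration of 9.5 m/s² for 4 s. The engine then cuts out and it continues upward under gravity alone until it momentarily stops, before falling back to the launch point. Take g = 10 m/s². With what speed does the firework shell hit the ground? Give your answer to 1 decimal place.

54.4 m/s

Phase 1 (powered ascent): v₀ = 0 m/s, a = 9.5 m/s².
v = v₀ + at = 0 + (9.5)(4) = 38.0 m/s
Δx = v₀t + ½at² = 0·4 + 0.5·9.5·4² = 76.0 m

Phase 2 (coasting upward): v₀ = 38.0 m/s, a = -10 m/s².
v = v₀ + at → t = (0 − 38.0) / -10 = 3.80 s
v² = v₀² + 2aΔx → Δx = (0² − 38.0²)/(2·-10) = 72.2 m

Phase 3 (free fall): v₀ = 0 m/s, a = -10 m/s².
Falls 148 m from rest: t = √(2·148/10) = 5.44 s; v = g·t = 54.4 m/s.
Impact speed = 54.4 m/s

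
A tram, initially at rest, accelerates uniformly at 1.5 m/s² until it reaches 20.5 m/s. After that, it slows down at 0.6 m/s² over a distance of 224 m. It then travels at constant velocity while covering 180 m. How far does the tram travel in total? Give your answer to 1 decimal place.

Phase 1 (accelerating): v₀ = 0 m/s, a = 1.5 m/s².
v = v₀ + at → t = (20.5 − 0) / 1.5 = 13.7 s
v² = v₀² + 2aΔx → Δx = (20.5² − 0²)/(2·1.5) = 140 m

Phase 2 (decelerating): v₀ = 20.5 m/s, a = -0.6 m/s².
v² = v₀² + 2aΔx = 20.5² + 2·-0.6·224 = 151 → v = 12.3 m/s
t = (v − v₀)/a = (12.3 − 20.5)/-0.6 = 13.7 s

Phase 3 (constant speed): v₀ = 12.3 m/s, a = 0 m/s².
Constant speed: t = d/v = 180/12.3 = 14.6 s
Total distance = 140 + 224 + 180 = 544 m

544.1 m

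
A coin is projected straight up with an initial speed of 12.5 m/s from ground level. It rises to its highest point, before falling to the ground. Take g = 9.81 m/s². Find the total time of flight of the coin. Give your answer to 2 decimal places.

2.55 s

Phase 1 (rising): v₀ = 12.5 m/s, a = -9.81 m/s².
v = v₀ + at → t = (0 − 12.5) / -9.81 = 1.27 s
v² = v₀² + 2aΔx → Δx = (0² − 12.5²)/(2·-9.81) = 7.96 m

Phase 2 (falling): v₀ = 0 m/s, a = -9.81 m/s².
Falls 7.96 m from rest: t = √(2·7.96/9.81) = 1.27 s; v = g·t = 12.5 m/s.
Total time = 1.27 + 1.27 = 2.55 s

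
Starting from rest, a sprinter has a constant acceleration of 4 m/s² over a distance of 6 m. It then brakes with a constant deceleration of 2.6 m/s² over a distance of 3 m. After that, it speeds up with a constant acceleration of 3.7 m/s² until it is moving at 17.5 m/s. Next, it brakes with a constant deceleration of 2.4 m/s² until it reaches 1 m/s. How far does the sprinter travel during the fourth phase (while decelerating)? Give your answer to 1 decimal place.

63.6 m

Phase 1 (accelerating): v₀ = 0 m/s, a = 4 m/s².
v² = v₀² + 2aΔx = 0² + 2·4·6 = 48.0 → v = 6.93 m/s
t = (v − v₀)/a = (6.93 − 0)/4 = 1.73 s

Phase 2 (decelerating): v₀ = 6.93 m/s, a = -2.6 m/s².
v² = v₀² + 2aΔx = 6.93² + 2·-2.6·3 = 32.4 → v = 5.69 m/s
t = (v − v₀)/a = (5.69 − 6.93)/-2.6 = 0.475 s

Phase 3 (accelerating): v₀ = 5.69 m/s, a = 3.7 m/s².
v = v₀ + at → t = (17.5 − 5.69) / 3.7 = 3.19 s
v² = v₀² + 2aΔx → Δx = (17.5² − 5.69²)/(2·3.7) = 37.0 m

Phase 4 (decelerating): v₀ = 17.5 m/s, a = -2.4 m/s².
v = v₀ + at → t = (1 − 17.5) / -2.4 = 6.88 s
v² = v₀² + 2aΔx → Δx = (1² − 17.5²)/(2·-2.4) = 63.6 m
Distance in phase 4 = 63.6 m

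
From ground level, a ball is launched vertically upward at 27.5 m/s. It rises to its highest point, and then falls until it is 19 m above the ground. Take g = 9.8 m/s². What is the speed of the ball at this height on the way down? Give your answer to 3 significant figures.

19.6 m/s

Phase 1 (rising): v₀ = 27.5 m/s, a = -9.8 m/s².
v = v₀ + at → t = (0 − 27.5) / -9.8 = 2.81 s
v² = v₀² + 2aΔx → Δx = (0² − 27.5²)/(2·-9.8) = 38.6 m

Phase 2 (falling): v₀ = 0 m/s, a = -9.8 m/s².
Falls 19.6 m from rest: t = √(2·19.6/9.8) = 2.00 s; v = g·t = 19.6 m/s.
Final speed = 19.6 m/s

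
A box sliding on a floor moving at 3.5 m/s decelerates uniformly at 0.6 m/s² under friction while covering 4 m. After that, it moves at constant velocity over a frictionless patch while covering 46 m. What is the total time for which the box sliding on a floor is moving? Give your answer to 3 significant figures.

Phase 1 (decelerating): v₀ = 3.50 m/s, a = -0.6 m/s².
v² = v₀² + 2aΔx = 3.50² + 2·-0.6·4 = 7.45 → v = 2.73 m/s
t = (v − v₀)/a = (2.73 − 3.50)/-0.6 = 1.28 s

Phase 2 (constant speed): v₀ = 2.73 m/s, a = 0 m/s².
Constant speed: t = d/v = 46/2.73 = 16.9 s
Total time = 1.28 + 16.9 = 18.1 s

18.1 s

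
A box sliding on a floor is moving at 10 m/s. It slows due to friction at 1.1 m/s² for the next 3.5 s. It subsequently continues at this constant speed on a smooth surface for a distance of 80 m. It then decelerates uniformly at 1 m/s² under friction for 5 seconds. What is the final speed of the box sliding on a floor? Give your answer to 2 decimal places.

1.15 m/s

Phase 1 (decelerating): v₀ = 10.0 m/s, a = -1.1 m/s².
v = v₀ + at = 10.0 + (-1.1)(3.5) = 6.15 m/s
Δx = v₀t + ½at² = 10.0·3.5 + 0.5·-1.1·3.5² = 28.3 m

Phase 2 (constant speed): v₀ = 6.15 m/s, a = 0 m/s².
Constant speed: t = d/v = 80/6.15 = 13.0 s

Phase 3 (decelerating): v₀ = 6.15 m/s, a = -1 m/s².
v = v₀ + at = 6.15 + (-1)(5) = 1.15 m/s
Δx = v₀t + ½at² = 6.15·5 + 0.5·-1·5² = 18.2 m
Final speed = 1.15 m/s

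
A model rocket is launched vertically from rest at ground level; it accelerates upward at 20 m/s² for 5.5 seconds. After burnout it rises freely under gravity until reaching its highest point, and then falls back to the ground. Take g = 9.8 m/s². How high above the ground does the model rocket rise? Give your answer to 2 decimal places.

Phase 1 (powered ascent): v₀ = 0 m/s, a = 20 m/s².
v = v₀ + at = 0 + (20)(5.5) = 110 m/s
Δx = v₀t + ½at² = 0·5.5 + 0.5·20·5.5² = 302 m

Phase 2 (coasting upward): v₀ = 110 m/s, a = -9.8 m/s².
v = v₀ + at → t = (0 − 110) / -9.8 = 11.2 s
v² = v₀² + 2aΔx → Δx = (0² − 110²)/(2·-9.8) = 617 m
Maximum height = 302 + 617 = 920 m

919.85 m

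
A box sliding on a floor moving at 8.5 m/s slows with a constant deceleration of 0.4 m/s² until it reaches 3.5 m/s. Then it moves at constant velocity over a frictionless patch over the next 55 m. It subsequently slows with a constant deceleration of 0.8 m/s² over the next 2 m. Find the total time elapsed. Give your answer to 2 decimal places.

28.83 s

Phase 1 (decelerating): v₀ = 8.50 m/s, a = -0.4 m/s².
v = v₀ + at → t = (3.5 − 8.50) / -0.4 = 12.5 s
v² = v₀² + 2aΔx → Δx = (3.5² − 8.50²)/(2·-0.4) = 75.0 m

Phase 2 (constant speed): v₀ = 3.50 m/s, a = 0 m/s².
Constant speed: t = d/v = 55/3.50 = 15.7 s

Phase 3 (decelerating): v₀ = 3.50 m/s, a = -0.8 m/s².
v² = v₀² + 2aΔx = 3.50² + 2·-0.8·2 = 9.05 → v = 3.01 m/s
t = (v − v₀)/a = (3.01 − 3.50)/-0.8 = 0.615 s
Total time = 12.5 + 15.7 + 0.615 = 28.8 s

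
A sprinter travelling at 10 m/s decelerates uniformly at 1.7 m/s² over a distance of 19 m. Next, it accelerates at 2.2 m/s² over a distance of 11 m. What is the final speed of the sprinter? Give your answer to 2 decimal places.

Phase 1 (decelerating): v₀ = 10.0 m/s, a = -1.7 m/s².
v² = v₀² + 2aΔx = 10.0² + 2·-1.7·19 = 35.4 → v = 5.95 m/s
t = (v − v₀)/a = (5.95 − 10.0)/-1.7 = 2.38 s

Phase 2 (accelerating): v₀ = 5.95 m/s, a = 2.2 m/s².
v² = v₀² + 2aΔx = 5.95² + 2·2.2·11 = 83.8 → v = 9.15 m/s
t = (v − v₀)/a = (9.15 − 5.95)/2.2 = 1.46 s
Final speed = 9.15 m/s

9.15 m/s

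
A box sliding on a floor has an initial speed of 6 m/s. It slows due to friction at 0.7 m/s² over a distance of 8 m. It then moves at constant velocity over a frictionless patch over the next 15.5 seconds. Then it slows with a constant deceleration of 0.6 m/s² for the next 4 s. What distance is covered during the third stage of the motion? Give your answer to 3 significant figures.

15.1 m

Phase 1 (decelerating): v₀ = 6.00 m/s, a = -0.7 m/s².
v² = v₀² + 2aΔx = 6.00² + 2·-0.7·8 = 24.8 → v = 4.98 m/s
t = (v − v₀)/a = (4.98 − 6.00)/-0.7 = 1.46 s

Phase 2 (constant speed): v₀ = 4.98 m/s, a = 0 m/s².
v = v₀ + at = 4.98 + (0)(15.5) = 4.98 m/s
Δx = v₀t + ½at² = 4.98·15.5 + 0.5·0·15.5² = 77.2 m

Phase 3 (decelerating): v₀ = 4.98 m/s, a = -0.6 m/s².
v = v₀ + at = 4.98 + (-0.6)(4) = 2.58 m/s
Δx = v₀t + ½at² = 4.98·4 + 0.5·-0.6·4² = 15.1 m
Distance in phase 3 = 15.1 m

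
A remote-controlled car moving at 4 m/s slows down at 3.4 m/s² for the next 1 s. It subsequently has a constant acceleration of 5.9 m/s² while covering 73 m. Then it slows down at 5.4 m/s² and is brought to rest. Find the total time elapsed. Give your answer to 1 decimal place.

Phase 1 (decelerating): v₀ = 4.00 m/s, a = -3.4 m/s².
v = v₀ + at = 4.00 + (-3.4)(1) = 0.600 m/s
Δx = v₀t + ½at² = 4.00·1 + 0.5·-3.4·1² = 2.30 m

Phase 2 (accelerating): v₀ = 0.600 m/s, a = 5.9 m/s².
v² = v₀² + 2aΔx = 0.600² + 2·5.9·73 = 862 → v = 29.4 m/s
t = (v − v₀)/a = (29.4 − 0.600)/5.9 = 4.87 s

Phase 3 (decelerating): v₀ = 29.4 m/s, a = -5.4 m/s².
v = v₀ + at → t = (0 − 29.4) / -5.4 = 5.44 s
v² = v₀² + 2aΔx → Δx = (0² − 29.4²)/(2·-5.4) = 79.8 m
Total time = 1.00 + 4.87 + 5.44 = 11.3 s

11.3 s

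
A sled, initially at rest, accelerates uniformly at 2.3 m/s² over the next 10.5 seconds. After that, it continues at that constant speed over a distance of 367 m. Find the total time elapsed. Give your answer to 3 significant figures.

Phase 1 (accelerating): v₀ = 0 m/s, a = 2.3 m/s².
v = v₀ + at = 0 + (2.3)(10.5) = 24.1 m/s
Δx = v₀t + ½at² = 0·10.5 + 0.5·2.3·10.5² = 127 m

Phase 2 (constant speed): v₀ = 24.1 m/s, a = 0 m/s².
Constant speed: t = d/v = 367/24.1 = 15.2 s
Total time = 10.5 + 15.2 = 25.7 s

25.7 s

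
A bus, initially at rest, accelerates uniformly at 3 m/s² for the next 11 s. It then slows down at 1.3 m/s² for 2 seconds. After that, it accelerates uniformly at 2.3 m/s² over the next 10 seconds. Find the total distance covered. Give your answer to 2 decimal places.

Phase 1 (accelerating): v₀ = 0 m/s, a = 3 m/s².
v = v₀ + at = 0 + (3)(11) = 33.0 m/s
Δx = v₀t + ½at² = 0·11 + 0.5·3·11² = 182 m

Phase 2 (decelerating): v₀ = 33.0 m/s, a = -1.3 m/s².
v = v₀ + at = 33.0 + (-1.3)(2) = 30.4 m/s
Δx = v₀t + ½at² = 33.0·2 + 0.5·-1.3·2² = 63.4 m

Phase 3 (accelerating): v₀ = 30.4 m/s, a = 2.3 m/s².
v = v₀ + at = 30.4 + (2.3)(10) = 53.4 m/s
Δx = v₀t + ½at² = 30.4·10 + 0.5·2.3·10² = 419 m
Total distance = 182 + 63.4 + 419 = 664 m

663.90 m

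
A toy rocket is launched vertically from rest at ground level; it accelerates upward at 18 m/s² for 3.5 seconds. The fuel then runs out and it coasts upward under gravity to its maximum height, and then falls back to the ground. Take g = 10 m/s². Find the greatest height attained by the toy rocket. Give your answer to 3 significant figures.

309 m

Phase 1 (powered ascent): v₀ = 0 m/s, a = 18 m/s².
v = v₀ + at = 0 + (18)(3.5) = 63.0 m/s
Δx = v₀t + ½at² = 0·3.5 + 0.5·18·3.5² = 110 m

Phase 2 (coasting upward): v₀ = 63.0 m/s, a = -10 m/s².
v = v₀ + at → t = (0 − 63.0) / -10 = 6.30 s
v² = v₀² + 2aΔx → Δx = (0² − 63.0²)/(2·-10) = 198 m
Maximum height = 110 + 198 = 309 m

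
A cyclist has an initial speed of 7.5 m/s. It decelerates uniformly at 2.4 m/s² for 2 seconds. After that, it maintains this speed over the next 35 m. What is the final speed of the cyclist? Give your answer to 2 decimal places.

Phase 1 (decelerating): v₀ = 7.50 m/s, a = -2.4 m/s².
v = v₀ + at = 7.50 + (-2.4)(2) = 2.70 m/s
Δx = v₀t + ½at² = 7.50·2 + 0.5·-2.4·2² = 10.2 m

Phase 2 (constant speed): v₀ = 2.70 m/s, a = 0 m/s².
Constant speed: t = d/v = 35/2.70 = 13.0 s
Final speed = 2.70 m/s

2.70 m/s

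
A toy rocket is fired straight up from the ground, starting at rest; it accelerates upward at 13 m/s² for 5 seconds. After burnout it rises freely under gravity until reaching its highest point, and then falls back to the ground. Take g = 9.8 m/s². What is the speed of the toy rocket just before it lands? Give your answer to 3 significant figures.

Phase 1 (powered ascent): v₀ = 0 m/s, a = 13 m/s².
v = v₀ + at = 0 + (13)(5) = 65.0 m/s
Δx = v₀t + ½at² = 0·5 + 0.5·13·5² = 162 m

Phase 2 (coasting upward): v₀ = 65.0 m/s, a = -9.8 m/s².
v = v₀ + at → t = (0 − 65.0) / -9.8 = 6.63 s
v² = v₀² + 2aΔx → Δx = (0² − 65.0²)/(2·-9.8) = 216 m

Phase 3 (free fall): v₀ = 0 m/s, a = -9.8 m/s².
Falls 378 m from rest: t = √(2·378/9.8) = 8.78 s; v = g·t = 86.1 m/s.
Impact speed = 86.1 m/s

86.1 m/s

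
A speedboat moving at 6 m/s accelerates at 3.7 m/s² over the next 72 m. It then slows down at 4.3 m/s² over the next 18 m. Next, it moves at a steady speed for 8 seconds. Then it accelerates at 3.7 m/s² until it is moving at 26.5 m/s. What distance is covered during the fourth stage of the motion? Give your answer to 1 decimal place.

39.0 m

Phase 1 (accelerating): v₀ = 6.00 m/s, a = 3.7 m/s².
v² = v₀² + 2aΔx = 6.00² + 2·3.7·72 = 569 → v = 23.8 m/s
t = (v − v₀)/a = (23.8 − 6.00)/3.7 = 4.82 s

Phase 2 (decelerating): v₀ = 23.8 m/s, a = -4.3 m/s².
v² = v₀² + 2aΔx = 23.8² + 2·-4.3·18 = 414 → v = 20.3 m/s
t = (v − v₀)/a = (20.3 − 23.8)/-4.3 = 0.815 s

Phase 3 (constant speed): v₀ = 20.3 m/s, a = 0 m/s².
v = v₀ + at = 20.3 + (0)(8) = 20.3 m/s
Δx = v₀t + ½at² = 20.3·8 + 0.5·0·8² = 163 m

Phase 4 (accelerating): v₀ = 20.3 m/s, a = 3.7 m/s².
v = v₀ + at → t = (26.5 − 20.3) / 3.7 = 1.66 s
v² = v₀² + 2aΔx → Δx = (26.5² − 20.3²)/(2·3.7) = 39.0 m
Distance in phase 4 = 39.0 m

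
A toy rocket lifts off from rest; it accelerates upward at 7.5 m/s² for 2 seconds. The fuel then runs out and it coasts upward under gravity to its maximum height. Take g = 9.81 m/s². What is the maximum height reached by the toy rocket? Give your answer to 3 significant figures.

26.5 m

Phase 1 (powered ascent): v₀ = 0 m/s, a = 7.5 m/s².
v = v₀ + at = 0 + (7.5)(2) = 15.0 m/s
Δx = v₀t + ½at² = 0·2 + 0.5·7.5·2² = 15.0 m

Phase 2 (coasting upward): v₀ = 15.0 m/s, a = -9.81 m/s².
v = v₀ + at → t = (0 − 15.0) / -9.81 = 1.53 s
v² = v₀² + 2aΔx → Δx = (0² − 15.0²)/(2·-9.81) = 11.5 m
Maximum height = 15.0 + 11.5 = 26.5 m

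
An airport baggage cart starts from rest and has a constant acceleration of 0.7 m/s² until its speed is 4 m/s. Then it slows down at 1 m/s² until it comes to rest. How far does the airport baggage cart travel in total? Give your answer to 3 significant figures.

Phase 1 (accelerating): v₀ = 0 m/s, a = 0.7 m/s².
v = v₀ + at → t = (4 − 0) / 0.7 = 5.71 s
v² = v₀² + 2aΔx → Δx = (4² − 0²)/(2·0.7) = 11.4 m

Phase 2 (decelerating): v₀ = 4.00 m/s, a = -1 m/s².
v = v₀ + at → t = (0 − 4.00) / -1 = 4.00 s
v² = v₀² + 2aΔx → Δx = (0² − 4.00²)/(2·-1) = 8.00 m
Total distance = 11.4 + 8.00 = 19.4 m

19.4 m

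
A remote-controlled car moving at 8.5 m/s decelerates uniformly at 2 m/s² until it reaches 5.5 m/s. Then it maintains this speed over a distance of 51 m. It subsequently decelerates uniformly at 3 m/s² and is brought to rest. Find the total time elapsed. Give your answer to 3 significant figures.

12.6 s

Phase 1 (decelerating): v₀ = 8.50 m/s, a = -2 m/s².
v = v₀ + at → t = (5.5 − 8.50) / -2 = 1.50 s
v² = v₀² + 2aΔx → Δx = (5.5² − 8.50²)/(2·-2) = 10.5 m

Phase 2 (constant speed): v₀ = 5.50 m/s, a = 0 m/s².
Constant speed: t = d/v = 51/5.50 = 9.27 s

Phase 3 (decelerating): v₀ = 5.50 m/s, a = -3 m/s².
v = v₀ + at → t = (0 − 5.50) / -3 = 1.83 s
v² = v₀² + 2aΔx → Δx = (0² − 5.50²)/(2·-3) = 5.04 m
Total time = 1.50 + 9.27 + 1.83 = 12.6 s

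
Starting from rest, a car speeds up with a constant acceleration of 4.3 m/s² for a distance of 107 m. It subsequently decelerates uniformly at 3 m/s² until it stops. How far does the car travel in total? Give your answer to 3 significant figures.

Phase 1 (accelerating): v₀ = 0 m/s, a = 4.3 m/s².
v² = v₀² + 2aΔx = 0² + 2·4.3·107 = 920 → v = 30.3 m/s
t = (v − v₀)/a = (30.3 − 0)/4.3 = 7.05 s

Phase 2 (decelerating): v₀ = 30.3 m/s, a = -3 m/s².
v = v₀ + at → t = (0 − 30.3) / -3 = 10.1 s
v² = v₀² + 2aΔx → Δx = (0² − 30.3²)/(2·-3) = 153 m
Total distance = 107 + 153 = 260 m

260 m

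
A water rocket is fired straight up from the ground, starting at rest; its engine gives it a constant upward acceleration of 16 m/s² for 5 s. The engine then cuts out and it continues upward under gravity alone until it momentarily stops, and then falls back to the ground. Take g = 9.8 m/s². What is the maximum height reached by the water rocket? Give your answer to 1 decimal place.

Phase 1 (powered ascent): v₀ = 0 m/s, a = 16 m/s².
v = v₀ + at = 0 + (16)(5) = 80.0 m/s
Δx = v₀t + ½at² = 0·5 + 0.5·16·5² = 200 m

Phase 2 (coasting upward): v₀ = 80.0 m/s, a = -9.8 m/s².
v = v₀ + at → t = (0 − 80.0) / -9.8 = 8.16 s
v² = v₀² + 2aΔx → Δx = (0² − 80.0²)/(2·-9.8) = 327 m
Maximum height = 200 + 327 = 527 m

526.5 m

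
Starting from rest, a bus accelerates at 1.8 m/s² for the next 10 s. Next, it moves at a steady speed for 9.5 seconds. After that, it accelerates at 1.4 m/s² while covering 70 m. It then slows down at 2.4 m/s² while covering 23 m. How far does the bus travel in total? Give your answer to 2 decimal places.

Phase 1 (accelerating): v₀ = 0 m/s, a = 1.8 m/s².
v = v₀ + at = 0 + (1.8)(10) = 18.0 m/s
Δx = v₀t + ½at² = 0·10 + 0.5·1.8·10² = 90.0 m

Phase 2 (constant speed): v₀ = 18.0 m/s, a = 0 m/s².
v = v₀ + at = 18.0 + (0)(9.5) = 18.0 m/s
Δx = v₀t + ½at² = 18.0·9.5 + 0.5·0·9.5² = 171 m

Phase 3 (accelerating): v₀ = 18.0 m/s, a = 1.4 m/s².
v² = v₀² + 2aΔx = 18.0² + 2·1.4·70 = 520 → v = 22.8 m/s
t = (v − v₀)/a = (22.8 − 18.0)/1.4 = 3.43 s

Phase 4 (decelerating): v₀ = 22.8 m/s, a = -2.4 m/s².
v² = v₀² + 2aΔx = 22.8² + 2·-2.4·23 = 410 → v = 20.2 m/s
t = (v − v₀)/a = (20.2 − 22.8)/-2.4 = 1.07 s
Total distance = 90.0 + 171 + 70.0 + 23.0 = 354 m

354.00 m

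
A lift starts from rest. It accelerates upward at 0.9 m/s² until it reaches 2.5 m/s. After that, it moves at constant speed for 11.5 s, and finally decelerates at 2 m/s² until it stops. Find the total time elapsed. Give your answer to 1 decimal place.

15.5 s

Phase 1 (accelerating): v₀ = 0 m/s, a = 0.9 m/s².
v = v₀ + at → t = (2.5 − 0) / 0.9 = 2.78 s
v² = v₀² + 2aΔx → Δx = (2.5² − 0²)/(2·0.9) = 3.47 m

Phase 2 (constant speed): v₀ = 2.50 m/s, a = 0 m/s².
v = v₀ + at = 2.50 + (0)(11.5) = 2.50 m/s
Δx = v₀t + ½at² = 2.50·11.5 + 0.5·0·11.5² = 28.8 m

Phase 3 (decelerating): v₀ = 2.50 m/s, a = -2 m/s².
v = v₀ + at → t = (0 − 2.50) / -2 = 1.25 s
v² = v₀² + 2aΔx → Δx = (0² − 2.50²)/(2·-2) = 1.56 m
Total time = 2.78 + 11.5 + 1.25 = 15.5 s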